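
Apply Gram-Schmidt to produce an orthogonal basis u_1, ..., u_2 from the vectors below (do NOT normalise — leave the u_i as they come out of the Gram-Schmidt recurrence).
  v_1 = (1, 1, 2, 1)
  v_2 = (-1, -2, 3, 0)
Orthogonal basis:
  u_1 = (1, 1, 2, 1)
  u_2 = (-10/7, -17/7, 15/7, -3/7)

Apply the Gram-Schmidt recurrence
  u_1 = v_1
  u_i = v_i − Σ_{j<i} ((v_i · u_j) / (u_j · u_j)) · u_j.

Step by step this gives:
  u_1 = (1, 1, 2, 1)
  u_2 = (-10/7, -17/7, 15/7, -3/7)

Orthogonality check:
  u_2 · u_1 = 0 (should be 0)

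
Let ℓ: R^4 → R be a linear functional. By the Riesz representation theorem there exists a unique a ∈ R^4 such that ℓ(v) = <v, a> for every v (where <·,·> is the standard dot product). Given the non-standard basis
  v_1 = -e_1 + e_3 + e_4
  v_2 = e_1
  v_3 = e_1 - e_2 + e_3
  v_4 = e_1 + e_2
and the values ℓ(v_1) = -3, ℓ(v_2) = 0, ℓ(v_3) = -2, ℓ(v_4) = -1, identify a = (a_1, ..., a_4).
a = (0, -1, -3, 0)

Write a = (a_1, ..., a_4) in the standard basis. For each basis vector v_i, ℓ(v_i) = <v_i, a> is a linear equation in the a_j's. Collect the n equations into a matrix system V a = ℓ, where row i of V is v_i (expressed in the standard basis). Since V is invertible (lower-triangular with 1s on the diagonal, up to permutation), solve by back-substitution:
  V =
[[-1, 0, 1, 1],
 [1, 0, 0, 0],
 [1, -1, 1, 0],
 [1, 1, 0, 0]]
  V a = (-3, 0, -2, -1)
Solving gives a = (0, -1, -3, 0).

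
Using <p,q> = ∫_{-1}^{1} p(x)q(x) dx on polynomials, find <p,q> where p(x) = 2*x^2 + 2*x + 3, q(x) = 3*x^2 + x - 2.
<p,q> = -74/15

Expand the product: p(x)·q(x) = 6*x^4 + 8*x^3 + 7*x^2 - x - 6.
∫_{-1}^{1} of each monomial x^k gives [2/(k+1) if k even, 0 if k odd]. Integrating term-by-term (or equivalently evaluating the antiderivative F(x) = 6*x^5/5 + 2*x^4 + 7*x^3/3 - x^2/2 - 6*x at the endpoints):
  F(1) − F(−1) = -29/30 − (119/30) = -74/15.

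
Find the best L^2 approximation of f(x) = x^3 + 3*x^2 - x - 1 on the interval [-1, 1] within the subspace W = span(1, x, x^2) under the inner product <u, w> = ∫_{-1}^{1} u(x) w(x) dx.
g(x) = 3*x^2 - 2*x/5 - 1

The best approximation g ∈ W is the orthogonal projection of f onto W. Writing g = a_0 + a_1 x + a_2 x^2, the coefficients solve the normal equations G · a = b where
  G_{ij} = <φ_i, φ_j> and b_i = <f, φ_i>, with φ_0 = 1, φ_1 = x, φ_2 = x^2.
G =
  [2, 0, 2/3]
  [0, 2/3, 0]
  [2/3, 0, 2/5],
b = (0, -4/15, 8/15).
Solving gives a_0 = -1, a_1 = -2/5, a_2 = 3, so
  g(x) = 3*x^2 - 2*x/5 - 1.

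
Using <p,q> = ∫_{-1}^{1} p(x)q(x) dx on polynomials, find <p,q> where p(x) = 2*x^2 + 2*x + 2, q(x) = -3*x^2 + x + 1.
<p,q> = 4/15

Expand the product: p(x)·q(x) = -6*x^4 - 4*x^3 - 2*x^2 + 4*x + 2.
∫_{-1}^{1} of each monomial x^k gives [2/(k+1) if k even, 0 if k odd]. Integrating term-by-term (or equivalently evaluating the antiderivative F(x) = -6*x^5/5 - x^4 - 2*x^3/3 + 2*x^2 + 2*x at the endpoints):
  F(1) − F(−1) = 17/15 − (13/15) = 4/15.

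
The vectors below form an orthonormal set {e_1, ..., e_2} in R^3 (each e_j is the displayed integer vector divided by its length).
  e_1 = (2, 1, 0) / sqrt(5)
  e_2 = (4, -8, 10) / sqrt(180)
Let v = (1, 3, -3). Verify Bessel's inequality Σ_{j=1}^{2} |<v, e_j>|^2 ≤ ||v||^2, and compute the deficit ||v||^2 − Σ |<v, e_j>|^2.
Σ |<v, e_j>|^2 = 170/9; ||v||^2 = 19; deficit = 1/9

Write each e_j = u_j / sqrt(<u_j, u_j>) where u_j is the displayed integer vector. Then <v, e_j> = <v, u_j> / sqrt(<u_j, u_j>), so |<v, e_j>|^2 = <v, u_j>^2 / <u_j, u_j>.
Coefficients: <v, e_1> = 5/sqrt(5), <v, e_2> = -50/sqrt(180).
Square and sum: Σ |<v, e_j>|^2 = 170/9.
Compute ||v||^2 = v·v = 19.
Deficit = 19 − 170/9 = 1/9 ≥ 0, confirming Bessel's inequality. (The deficit equals ||v − Σ <v,e_j> e_j||^2, the squared distance from v to span{e_j}.)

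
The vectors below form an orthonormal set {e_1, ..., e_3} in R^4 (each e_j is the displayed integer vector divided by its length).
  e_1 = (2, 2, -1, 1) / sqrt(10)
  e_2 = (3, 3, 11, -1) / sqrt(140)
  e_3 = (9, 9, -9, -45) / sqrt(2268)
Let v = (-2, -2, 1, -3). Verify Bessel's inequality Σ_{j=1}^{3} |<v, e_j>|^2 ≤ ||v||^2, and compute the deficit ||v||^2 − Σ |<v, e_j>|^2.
Σ |<v, e_j>|^2 = 18; ||v||^2 = 18; deficit = 0

Write each e_j = u_j / sqrt(<u_j, u_j>) where u_j is the displayed integer vector. Then <v, e_j> = <v, u_j> / sqrt(<u_j, u_j>), so |<v, e_j>|^2 = <v, u_j>^2 / <u_j, u_j>.
Coefficients: <v, e_1> = -12/sqrt(10), <v, e_2> = 2/sqrt(140), <v, e_3> = 90/sqrt(2268).
Square and sum: Σ |<v, e_j>|^2 = 18.
Compute ||v||^2 = v·v = 18.
Deficit = 18 − 18 = 0 ≥ 0, confirming Bessel's inequality. (The deficit equals ||v − Σ <v,e_j> e_j||^2, the squared distance from v to span{e_j}.)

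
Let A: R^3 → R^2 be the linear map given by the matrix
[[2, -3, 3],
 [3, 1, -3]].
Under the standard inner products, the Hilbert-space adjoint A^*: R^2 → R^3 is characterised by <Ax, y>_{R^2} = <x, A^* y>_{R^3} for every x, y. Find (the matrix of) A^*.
A^* = A^T =
[[2, 3],
 [-3, 1],
 [3, -3]]

For real matrices with standard dot products, the defining identity <Ax, y> = <x, A^* y> gives (Ax)^T y = x^T (A^*) y, i.e. x^T A^T y = x^T (A^*) y. Since this holds for all x, y, we must have A^* = A^T. Therefore
A^* =
[[2, 3],
 [-3, 1],
 [3, -3]].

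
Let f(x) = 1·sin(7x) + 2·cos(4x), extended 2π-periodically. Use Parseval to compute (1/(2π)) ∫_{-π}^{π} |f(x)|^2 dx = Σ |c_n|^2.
Σ |c_n|^2 = 5/2

Expand |f|^2 and use orthogonality of {sin(nx), cos(mx)} on [-π, π]:
  ∫_{-π}^{π} sin(nx)^2 dx = π, ∫ cos(mx)^2 dx = π, and cross terms integrate to 0.
So ∫_{-π}^{π} f(x)^2 dx = 1^2 · π + 2^2 · π = (1 + 4)π.
Divide by 2π: (1 + 4)/2 = 5/2.
By Parseval, this equals Σ |c_n|^2.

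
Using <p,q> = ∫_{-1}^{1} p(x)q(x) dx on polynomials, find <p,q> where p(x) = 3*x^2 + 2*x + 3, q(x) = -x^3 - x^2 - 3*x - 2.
<p,q> = -24

Expand the product: p(x)·q(x) = -3*x^5 - 5*x^4 - 14*x^3 - 15*x^2 - 13*x - 6.
∫_{-1}^{1} of each monomial x^k gives [2/(k+1) if k even, 0 if k odd]. Integrating term-by-term (or equivalently evaluating the antiderivative F(x) = -x^6/2 - x^5 - 7*x^4/2 - 5*x^3 - 13*x^2/2 - 6*x at the endpoints):
  F(1) − F(−1) = -45/2 − (3/2) = -24.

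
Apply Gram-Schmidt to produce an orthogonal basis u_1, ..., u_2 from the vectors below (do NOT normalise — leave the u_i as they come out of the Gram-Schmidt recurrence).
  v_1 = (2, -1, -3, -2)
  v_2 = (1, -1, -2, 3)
Orthogonal basis:
  u_1 = (2, -1, -3, -2)
  u_2 = (2/3, -5/6, -3/2, 10/3)

Apply the Gram-Schmidt recurrence
  u_1 = v_1
  u_i = v_i − Σ_{j<i} ((v_i · u_j) / (u_j · u_j)) · u_j.

Step by step this gives:
  u_1 = (2, -1, -3, -2)
  u_2 = (2/3, -5/6, -3/2, 10/3)

Orthogonality check:
  u_2 · u_1 = 0 (should be 0)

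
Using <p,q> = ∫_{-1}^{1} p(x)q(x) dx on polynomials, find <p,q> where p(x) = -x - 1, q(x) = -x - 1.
<p,q> = 8/3

Expand the product: p(x)·q(x) = x^2 + 2*x + 1.
∫_{-1}^{1} of each monomial x^k gives [2/(k+1) if k even, 0 if k odd]. Integrating term-by-term (or equivalently evaluating the antiderivative F(x) = x^3/3 + x^2 + x at the endpoints):
  F(1) − F(−1) = 7/3 − (-1/3) = 8/3.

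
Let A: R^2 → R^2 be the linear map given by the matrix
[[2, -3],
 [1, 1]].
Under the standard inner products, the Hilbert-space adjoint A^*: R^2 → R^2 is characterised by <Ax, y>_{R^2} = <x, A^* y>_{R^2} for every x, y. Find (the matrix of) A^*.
A^* = A^T =
[[2, 1],
 [-3, 1]]

For real matrices with standard dot products, the defining identity <Ax, y> = <x, A^* y> gives (Ax)^T y = x^T (A^*) y, i.e. x^T A^T y = x^T (A^*) y. Since this holds for all x, y, we must have A^* = A^T. Therefore
A^* =
[[2, 1],
 [-3, 1]].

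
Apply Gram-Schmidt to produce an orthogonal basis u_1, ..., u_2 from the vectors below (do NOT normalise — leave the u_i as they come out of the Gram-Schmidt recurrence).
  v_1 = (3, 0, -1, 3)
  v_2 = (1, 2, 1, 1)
Orthogonal basis:
  u_1 = (3, 0, -1, 3)
  u_2 = (4/19, 2, 24/19, 4/19)

Apply the Gram-Schmidt recurrence
  u_1 = v_1
  u_i = v_i − Σ_{j<i} ((v_i · u_j) / (u_j · u_j)) · u_j.

Step by step this gives:
  u_1 = (3, 0, -1, 3)
  u_2 = (4/19, 2, 24/19, 4/19)

Orthogonality check:
  u_2 · u_1 = 0 (should be 0)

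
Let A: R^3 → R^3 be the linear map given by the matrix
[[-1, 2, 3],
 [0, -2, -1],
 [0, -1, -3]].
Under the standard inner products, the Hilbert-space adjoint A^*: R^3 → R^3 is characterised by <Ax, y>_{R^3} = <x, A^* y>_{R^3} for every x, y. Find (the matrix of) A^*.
A^* = A^T =
[[-1, 0, 0],
 [2, -2, -1],
 [3, -1, -3]]

For real matrices with standard dot products, the defining identity <Ax, y> = <x, A^* y> gives (Ax)^T y = x^T (A^*) y, i.e. x^T A^T y = x^T (A^*) y. Since this holds for all x, y, we must have A^* = A^T. Therefore
A^* =
[[-1, 0, 0],
 [2, -2, -1],
 [3, -1, -3]].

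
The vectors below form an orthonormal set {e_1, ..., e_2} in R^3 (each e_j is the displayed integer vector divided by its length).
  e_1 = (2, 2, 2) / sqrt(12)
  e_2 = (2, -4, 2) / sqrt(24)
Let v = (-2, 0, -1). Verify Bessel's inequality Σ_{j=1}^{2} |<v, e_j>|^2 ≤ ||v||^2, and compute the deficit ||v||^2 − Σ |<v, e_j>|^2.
Σ |<v, e_j>|^2 = 9/2; ||v||^2 = 5; deficit = 1/2

Write each e_j = u_j / sqrt(<u_j, u_j>) where u_j is the displayed integer vector. Then <v, e_j> = <v, u_j> / sqrt(<u_j, u_j>), so |<v, e_j>|^2 = <v, u_j>^2 / <u_j, u_j>.
Coefficients: <v, e_1> = -6/sqrt(12), <v, e_2> = -6/sqrt(24).
Square and sum: Σ |<v, e_j>|^2 = 9/2.
Compute ||v||^2 = v·v = 5.
Deficit = 5 − 9/2 = 1/2 ≥ 0, confirming Bessel's inequality. (The deficit equals ||v − Σ <v,e_j> e_j||^2, the squared distance from v to span{e_j}.)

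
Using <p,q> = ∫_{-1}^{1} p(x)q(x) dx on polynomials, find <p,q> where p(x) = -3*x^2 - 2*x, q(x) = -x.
<p,q> = 4/3

Expand the product: p(x)·q(x) = 3*x^3 + 2*x^2.
∫_{-1}^{1} of each monomial x^k gives [2/(k+1) if k even, 0 if k odd]. Integrating term-by-term (or equivalently evaluating the antiderivative F(x) = 3*x^4/4 + 2*x^3/3 at the endpoints):
  F(1) − F(−1) = 17/12 − (1/12) = 4/3.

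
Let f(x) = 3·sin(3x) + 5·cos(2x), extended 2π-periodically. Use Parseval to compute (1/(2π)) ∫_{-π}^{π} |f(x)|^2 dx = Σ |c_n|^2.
Σ |c_n|^2 = 17

Expand |f|^2 and use orthogonality of {sin(nx), cos(mx)} on [-π, π]:
  ∫_{-π}^{π} sin(nx)^2 dx = π, ∫ cos(mx)^2 dx = π, and cross terms integrate to 0.
So ∫_{-π}^{π} f(x)^2 dx = 3^2 · π + 5^2 · π = (9 + 25)π.
Divide by 2π: (9 + 25)/2 = 17.
By Parseval, this equals Σ |c_n|^2.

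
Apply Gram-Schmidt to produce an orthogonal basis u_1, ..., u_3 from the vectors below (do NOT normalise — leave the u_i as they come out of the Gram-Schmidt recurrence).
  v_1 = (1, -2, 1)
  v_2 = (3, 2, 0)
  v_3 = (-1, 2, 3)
Orthogonal basis:
  u_1 = (1, -2, 1)
  u_2 = (19/6, 5/3, 1/6)
  u_3 = (-64/77, 96/77, 256/77)

Apply the Gram-Schmidt recurrence
  u_1 = v_1
  u_i = v_i − Σ_{j<i} ((v_i · u_j) / (u_j · u_j)) · u_j.

Step by step this gives:
  u_1 = (1, -2, 1)
  u_2 = (19/6, 5/3, 1/6)
  u_3 = (-64/77, 96/77, 256/77)

Orthogonality check:
  u_2 · u_1 = 0 (should be 0)
  u_3 · u_1 = 0 (should be 0)
  u_3 · u_2 = 0 (should be 0)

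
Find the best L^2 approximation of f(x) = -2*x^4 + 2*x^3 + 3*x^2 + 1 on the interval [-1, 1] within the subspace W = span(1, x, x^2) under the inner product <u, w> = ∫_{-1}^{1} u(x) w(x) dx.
g(x) = 9*x^2/7 + 6*x/5 + 41/35

The best approximation g ∈ W is the orthogonal projection of f onto W. Writing g = a_0 + a_1 x + a_2 x^2, the coefficients solve the normal equations G · a = b where
  G_{ij} = <φ_i, φ_j> and b_i = <f, φ_i>, with φ_0 = 1, φ_1 = x, φ_2 = x^2.
G =
  [2, 0, 2/3]
  [0, 2/3, 0]
  [2/3, 0, 2/5],
b = (16/5, 4/5, 136/105).
Solving gives a_0 = 41/35, a_1 = 6/5, a_2 = 9/7, so
  g(x) = 9*x^2/7 + 6*x/5 + 41/35.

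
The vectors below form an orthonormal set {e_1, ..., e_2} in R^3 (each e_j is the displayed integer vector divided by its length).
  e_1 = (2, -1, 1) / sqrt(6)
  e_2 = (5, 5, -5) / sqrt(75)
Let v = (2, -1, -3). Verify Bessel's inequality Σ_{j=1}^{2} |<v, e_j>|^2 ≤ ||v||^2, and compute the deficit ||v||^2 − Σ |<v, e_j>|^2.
Σ |<v, e_j>|^2 = 6; ||v||^2 = 14; deficit = 8

Write each e_j = u_j / sqrt(<u_j, u_j>) where u_j is the displayed integer vector. Then <v, e_j> = <v, u_j> / sqrt(<u_j, u_j>), so |<v, e_j>|^2 = <v, u_j>^2 / <u_j, u_j>.
Coefficients: <v, e_1> = 2/sqrt(6), <v, e_2> = 20/sqrt(75).
Square and sum: Σ |<v, e_j>|^2 = 6.
Compute ||v||^2 = v·v = 14.
Deficit = 14 − 6 = 8 ≥ 0, confirming Bessel's inequality. (The deficit equals ||v − Σ <v,e_j> e_j||^2, the squared distance from v to span{e_j}.)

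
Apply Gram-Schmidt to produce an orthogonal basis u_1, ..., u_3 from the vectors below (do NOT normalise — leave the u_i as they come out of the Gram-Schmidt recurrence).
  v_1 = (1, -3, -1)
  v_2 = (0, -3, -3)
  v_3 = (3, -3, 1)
Orthogonal basis:
  u_1 = (1, -3, -1)
  u_2 = (-12/11, 3/11, -21/11)
  u_3 = (2/3, 1/3, -1/3)

Apply the Gram-Schmidt recurrence
  u_1 = v_1
  u_i = v_i − Σ_{j<i} ((v_i · u_j) / (u_j · u_j)) · u_j.

Step by step this gives:
  u_1 = (1, -3, -1)
  u_2 = (-12/11, 3/11, -21/11)
  u_3 = (2/3, 1/3, -1/3)

Orthogonality check:
  u_2 · u_1 = 0 (should be 0)
  u_3 · u_1 = 0 (should be 0)
  u_3 · u_2 = 0 (should be 0)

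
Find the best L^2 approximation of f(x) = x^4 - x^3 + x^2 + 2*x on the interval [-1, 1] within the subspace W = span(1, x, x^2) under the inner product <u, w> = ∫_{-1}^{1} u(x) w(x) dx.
g(x) = 13*x^2/7 + 7*x/5 - 3/35

The best approximation g ∈ W is the orthogonal projection of f onto W. Writing g = a_0 + a_1 x + a_2 x^2, the coefficients solve the normal equations G · a = b where
  G_{ij} = <φ_i, φ_j> and b_i = <f, φ_i>, with φ_0 = 1, φ_1 = x, φ_2 = x^2.
G =
  [2, 0, 2/3]
  [0, 2/3, 0]
  [2/3, 0, 2/5],
b = (16/15, 14/15, 24/35).
Solving gives a_0 = -3/35, a_1 = 7/5, a_2 = 13/7, so
  g(x) = 13*x^2/7 + 7*x/5 - 3/35.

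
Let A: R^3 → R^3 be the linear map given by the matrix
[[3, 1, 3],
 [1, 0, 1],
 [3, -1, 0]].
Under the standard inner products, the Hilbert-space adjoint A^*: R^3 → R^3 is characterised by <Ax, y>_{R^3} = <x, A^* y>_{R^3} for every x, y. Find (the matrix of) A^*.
A^* = A^T =
[[3, 1, 3],
 [1, 0, -1],
 [3, 1, 0]]

For real matrices with standard dot products, the defining identity <Ax, y> = <x, A^* y> gives (Ax)^T y = x^T (A^*) y, i.e. x^T A^T y = x^T (A^*) y. Since this holds for all x, y, we must have A^* = A^T. Therefore
A^* =
[[3, 1, 3],
 [1, 0, -1],
 [3, 1, 0]].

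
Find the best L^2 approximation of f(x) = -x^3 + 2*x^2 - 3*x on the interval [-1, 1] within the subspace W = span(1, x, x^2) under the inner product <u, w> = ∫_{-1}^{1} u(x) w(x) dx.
g(x) = 2*x^2 - 18*x/5

The best approximation g ∈ W is the orthogonal projection of f onto W. Writing g = a_0 + a_1 x + a_2 x^2, the coefficients solve the normal equations G · a = b where
  G_{ij} = <φ_i, φ_j> and b_i = <f, φ_i>, with φ_0 = 1, φ_1 = x, φ_2 = x^2.
G =
  [2, 0, 2/3]
  [0, 2/3, 0]
  [2/3, 0, 2/5],
b = (4/3, -12/5, 4/5).
Solving gives a_0 = 0, a_1 = -18/5, a_2 = 2, so
  g(x) = 2*x^2 - 18*x/5.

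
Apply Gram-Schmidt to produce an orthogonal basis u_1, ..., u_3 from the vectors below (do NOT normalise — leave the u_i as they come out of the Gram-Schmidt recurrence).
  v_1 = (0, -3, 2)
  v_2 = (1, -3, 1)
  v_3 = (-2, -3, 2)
Orthogonal basis:
  u_1 = (0, -3, 2)
  u_2 = (1, -6/13, -9/13)
  u_3 = (-9/11, -6/11, -9/11)

Apply the Gram-Schmidt recurrence
  u_1 = v_1
  u_i = v_i − Σ_{j<i} ((v_i · u_j) / (u_j · u_j)) · u_j.

Step by step this gives:
  u_1 = (0, -3, 2)
  u_2 = (1, -6/13, -9/13)
  u_3 = (-9/11, -6/11, -9/11)

Orthogonality check:
  u_2 · u_1 = 0 (should be 0)
  u_3 · u_1 = 0 (should be 0)
  u_3 · u_2 = 0 (should be 0)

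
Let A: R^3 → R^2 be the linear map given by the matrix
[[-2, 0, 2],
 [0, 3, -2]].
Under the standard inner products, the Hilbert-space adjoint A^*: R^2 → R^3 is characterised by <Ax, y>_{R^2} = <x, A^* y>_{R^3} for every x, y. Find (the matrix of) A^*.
A^* = A^T =
[[-2, 0],
 [0, 3],
 [2, -2]]

For real matrices with standard dot products, the defining identity <Ax, y> = <x, A^* y> gives (Ax)^T y = x^T (A^*) y, i.e. x^T A^T y = x^T (A^*) y. Since this holds for all x, y, we must have A^* = A^T. Therefore
A^* =
[[-2, 0],
 [0, 3],
 [2, -2]].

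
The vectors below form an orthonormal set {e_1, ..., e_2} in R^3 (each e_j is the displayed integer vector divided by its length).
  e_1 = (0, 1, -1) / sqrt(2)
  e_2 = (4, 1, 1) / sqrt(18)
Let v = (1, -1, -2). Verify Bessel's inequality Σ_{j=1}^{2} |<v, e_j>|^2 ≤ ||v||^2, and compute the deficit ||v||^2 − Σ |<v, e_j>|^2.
Σ |<v, e_j>|^2 = 5/9; ||v||^2 = 6; deficit = 49/9

Write each e_j = u_j / sqrt(<u_j, u_j>) where u_j is the displayed integer vector. Then <v, e_j> = <v, u_j> / sqrt(<u_j, u_j>), so |<v, e_j>|^2 = <v, u_j>^2 / <u_j, u_j>.
Coefficients: <v, e_1> = 1/sqrt(2), <v, e_2> = 1/sqrt(18).
Square and sum: Σ |<v, e_j>|^2 = 5/9.
Compute ||v||^2 = v·v = 6.
Deficit = 6 − 5/9 = 49/9 ≥ 0, confirming Bessel's inequality. (The deficit equals ||v − Σ <v,e_j> e_j||^2, the squared distance from v to span{e_j}.)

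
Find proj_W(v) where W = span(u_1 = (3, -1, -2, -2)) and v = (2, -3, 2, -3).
proj_W(v) = (11/6, -11/18, -11/9, -11/9)

Set up U = [u_1 | ... | u_1] ∈ R^(4×1). The projector onto W = col(U) is P = U (U^T U)^(-1) U^T.
Compute U^T U =
  [18],
and U^T v = (11).
Solve U^T U · c = U^T v for the coefficients: c = (11/18). The projection is proj_W(v) = U c.
Check: (v - proj_W(v)) · u_1 = 0  (should be 0).
Result: proj_W(v) = (11/6, -11/18, -11/9, -11/9).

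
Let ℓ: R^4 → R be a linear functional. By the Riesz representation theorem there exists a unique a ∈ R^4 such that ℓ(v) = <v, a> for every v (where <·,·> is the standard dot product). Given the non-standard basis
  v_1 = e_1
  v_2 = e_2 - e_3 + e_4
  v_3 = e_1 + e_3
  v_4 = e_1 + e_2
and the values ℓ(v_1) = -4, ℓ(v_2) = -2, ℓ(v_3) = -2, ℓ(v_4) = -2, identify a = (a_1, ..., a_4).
a = (-4, 2, 2, -2)

Write a = (a_1, ..., a_4) in the standard basis. For each basis vector v_i, ℓ(v_i) = <v_i, a> is a linear equation in the a_j's. Collect the n equations into a matrix system V a = ℓ, where row i of V is v_i (expressed in the standard basis). Since V is invertible (lower-triangular with 1s on the diagonal, up to permutation), solve by back-substitution:
  V =
[[1, 0, 0, 0],
 [0, 1, -1, 1],
 [1, 0, 1, 0],
 [1, 1, 0, 0]]
  V a = (-4, -2, -2, -2)
Solving gives a = (-4, 2, 2, -2).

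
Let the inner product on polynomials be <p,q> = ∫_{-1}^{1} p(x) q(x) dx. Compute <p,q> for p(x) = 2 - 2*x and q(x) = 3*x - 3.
<p,q> = -16

Expand the product: p(x)·q(x) = -6*x^2 + 12*x - 6.
∫_{-1}^{1} of each monomial x^k gives [2/(k+1) if k even, 0 if k odd]. Integrating term-by-term (or equivalently evaluating the antiderivative F(x) = -2*x^3 + 6*x^2 - 6*x at the endpoints):
  F(1) − F(−1) = -2 − (14) = -16.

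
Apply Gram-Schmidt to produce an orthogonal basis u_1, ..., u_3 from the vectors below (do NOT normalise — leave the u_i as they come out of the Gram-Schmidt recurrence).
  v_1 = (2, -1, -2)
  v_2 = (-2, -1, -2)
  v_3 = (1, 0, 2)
Orthogonal basis:
  u_1 = (2, -1, -2)
  u_2 = (-20/9, -8/9, -16/9)
  u_3 = (0, -4/5, 2/5)

Apply the Gram-Schmidt recurrence
  u_1 = v_1
  u_i = v_i − Σ_{j<i} ((v_i · u_j) / (u_j · u_j)) · u_j.

Step by step this gives:
  u_1 = (2, -1, -2)
  u_2 = (-20/9, -8/9, -16/9)
  u_3 = (0, -4/5, 2/5)

Orthogonality check:
  u_2 · u_1 = 0 (should be 0)
  u_3 · u_1 = 0 (should be 0)
  u_3 · u_2 = 0 (should be 0)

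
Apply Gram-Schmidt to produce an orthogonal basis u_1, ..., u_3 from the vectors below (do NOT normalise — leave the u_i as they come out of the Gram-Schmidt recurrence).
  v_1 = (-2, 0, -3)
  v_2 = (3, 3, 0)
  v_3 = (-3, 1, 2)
Orthogonal basis:
  u_1 = (-2, 0, -3)
  u_2 = (27/13, 3, -18/13)
  u_3 = (-24/11, 24/11, 16/11)

Apply the Gram-Schmidt recurrence
  u_1 = v_1
  u_i = v_i − Σ_{j<i} ((v_i · u_j) / (u_j · u_j)) · u_j.

Step by step this gives:
  u_1 = (-2, 0, -3)
  u_2 = (27/13, 3, -18/13)
  u_3 = (-24/11, 24/11, 16/11)

Orthogonality check:
  u_2 · u_1 = 0 (should be 0)
  u_3 · u_1 = 0 (should be 0)
  u_3 · u_2 = 0 (should be 0)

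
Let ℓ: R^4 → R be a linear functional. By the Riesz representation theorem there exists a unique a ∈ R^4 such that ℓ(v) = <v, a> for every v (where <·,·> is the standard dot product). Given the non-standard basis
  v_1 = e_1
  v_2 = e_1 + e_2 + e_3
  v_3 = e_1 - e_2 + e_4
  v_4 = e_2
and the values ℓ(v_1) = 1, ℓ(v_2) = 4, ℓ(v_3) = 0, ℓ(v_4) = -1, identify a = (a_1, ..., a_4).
a = (1, -1, 4, -2)

Write a = (a_1, ..., a_4) in the standard basis. For each basis vector v_i, ℓ(v_i) = <v_i, a> is a linear equation in the a_j's. Collect the n equations into a matrix system V a = ℓ, where row i of V is v_i (expressed in the standard basis). Since V is invertible (lower-triangular with 1s on the diagonal, up to permutation), solve by back-substitution:
  V =
[[1, 0, 0, 0],
 [1, 1, 1, 0],
 [1, -1, 0, 1],
 [0, 1, 0, 0]]
  V a = (1, 4, 0, -1)
Solving gives a = (1, -1, 4, -2).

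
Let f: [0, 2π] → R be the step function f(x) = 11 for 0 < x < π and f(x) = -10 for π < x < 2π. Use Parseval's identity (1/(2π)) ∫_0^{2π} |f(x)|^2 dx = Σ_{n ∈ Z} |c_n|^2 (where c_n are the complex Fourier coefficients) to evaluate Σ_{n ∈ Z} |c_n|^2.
Σ |c_n|^2 = 221/2

Parseval equates the L^2 energy of f (normalised by 1/(2π)) with the ℓ^2 sum of its Fourier coefficients: (1/(2π)) ∫_0^{2π} |f|^2 = Σ |c_n|^2.
Compute the left side: (1/(2π)) [∫_0^π 11^2 dx + ∫_π^{2π} (-10)^2 dx] = (1/(2π)) · (121π + 100π) = (121 + 100)/2 = 221/2.
So Σ_{n ∈ Z} |c_n|^2 = 221/2.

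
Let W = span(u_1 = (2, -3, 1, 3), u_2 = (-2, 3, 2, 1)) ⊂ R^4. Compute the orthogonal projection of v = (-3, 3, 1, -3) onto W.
proj_W(v) = (-88/35, 132/35, -13/175, -384/175)

Set up U = [u_1 | ... | u_2] ∈ R^(4×2). The projector onto W = col(U) is P = U (U^T U)^(-1) U^T.
Compute U^T U =
  [23, -8]
  [-8, 18],
and U^T v = (-23, 14).
Solve U^T U · c = U^T v for the coefficients: c = (-151/175, 69/175). The projection is proj_W(v) = U c.
Check: (v - proj_W(v)) · u_1 = 0  (should be 0).
Check: (v - proj_W(v)) · u_2 = 0  (should be 0).
Result: proj_W(v) = (-88/35, 132/35, -13/175, -384/175).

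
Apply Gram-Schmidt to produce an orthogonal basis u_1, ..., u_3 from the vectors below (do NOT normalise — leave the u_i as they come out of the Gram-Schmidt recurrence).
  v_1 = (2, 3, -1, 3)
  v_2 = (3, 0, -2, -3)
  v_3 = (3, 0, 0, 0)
Orthogonal basis:
  u_1 = (2, 3, -1, 3)
  u_2 = (71/23, 3/23, -47/23, -66/23)
  u_3 = (594/505, -423/505, 567/505, 216/505)

Apply the Gram-Schmidt recurrence
  u_1 = v_1
  u_i = v_i − Σ_{j<i} ((v_i · u_j) / (u_j · u_j)) · u_j.

Step by step this gives:
  u_1 = (2, 3, -1, 3)
  u_2 = (71/23, 3/23, -47/23, -66/23)
  u_3 = (594/505, -423/505, 567/505, 216/505)

Orthogonality check:
  u_2 · u_1 = 0 (should be 0)
  u_3 · u_1 = 0 (should be 0)
  u_3 · u_2 = 0 (should be 0)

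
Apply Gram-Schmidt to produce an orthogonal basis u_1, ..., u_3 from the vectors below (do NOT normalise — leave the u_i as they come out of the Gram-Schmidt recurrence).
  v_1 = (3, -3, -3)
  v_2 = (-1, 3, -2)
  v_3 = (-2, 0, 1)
Orthogonal basis:
  u_1 = (3, -3, -3)
  u_2 = (-1/3, 7/3, -8/3)
  u_3 = (-20/19, -12/19, -8/19)

Apply the Gram-Schmidt recurrence
  u_1 = v_1
  u_i = v_i − Σ_{j<i} ((v_i · u_j) / (u_j · u_j)) · u_j.

Step by step this gives:
  u_1 = (3, -3, -3)
  u_2 = (-1/3, 7/3, -8/3)
  u_3 = (-20/19, -12/19, -8/19)

Orthogonality check:
  u_2 · u_1 = 0 (should be 0)
  u_3 · u_1 = 0 (should be 0)
  u_3 · u_2 = 0 (should be 0)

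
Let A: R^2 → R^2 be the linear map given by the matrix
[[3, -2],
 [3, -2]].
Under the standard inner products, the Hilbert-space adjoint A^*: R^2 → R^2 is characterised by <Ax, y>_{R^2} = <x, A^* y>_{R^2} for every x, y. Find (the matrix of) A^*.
A^* = A^T =
[[3, 3],
 [-2, -2]]

For real matrices with standard dot products, the defining identity <Ax, y> = <x, A^* y> gives (Ax)^T y = x^T (A^*) y, i.e. x^T A^T y = x^T (A^*) y. Since this holds for all x, y, we must have A^* = A^T. Therefore
A^* =
[[3, 3],
 [-2, -2]].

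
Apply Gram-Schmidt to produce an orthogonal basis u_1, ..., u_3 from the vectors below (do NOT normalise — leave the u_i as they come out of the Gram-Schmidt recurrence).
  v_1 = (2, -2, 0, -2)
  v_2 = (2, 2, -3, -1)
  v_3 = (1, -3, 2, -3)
Orthogonal basis:
  u_1 = (2, -2, 0, -2)
  u_2 = (5/3, 7/3, -3, -2/3)
  u_3 = (-24/53, 30/53, 22/53, -54/53)

Apply the Gram-Schmidt recurrence
  u_1 = v_1
  u_i = v_i − Σ_{j<i} ((v_i · u_j) / (u_j · u_j)) · u_j.

Step by step this gives:
  u_1 = (2, -2, 0, -2)
  u_2 = (5/3, 7/3, -3, -2/3)
  u_3 = (-24/53, 30/53, 22/53, -54/53)

Orthogonality check:
  u_2 · u_1 = 0 (should be 0)
  u_3 · u_1 = 0 (should be 0)
  u_3 · u_2 = 0 (should be 0)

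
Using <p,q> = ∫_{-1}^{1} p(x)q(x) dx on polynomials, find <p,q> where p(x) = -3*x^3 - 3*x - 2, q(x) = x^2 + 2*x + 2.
<p,q> = -236/15

Expand the product: p(x)·q(x) = -3*x^5 - 6*x^4 - 9*x^3 - 8*x^2 - 10*x - 4.
∫_{-1}^{1} of each monomial x^k gives [2/(k+1) if k even, 0 if k odd]. Integrating term-by-term (or equivalently evaluating the antiderivative F(x) = -x^6/2 - 6*x^5/5 - 9*x^4/4 - 8*x^3/3 - 5*x^2 - 4*x at the endpoints):
  F(1) − F(−1) = -937/60 − (7/60) = -236/15.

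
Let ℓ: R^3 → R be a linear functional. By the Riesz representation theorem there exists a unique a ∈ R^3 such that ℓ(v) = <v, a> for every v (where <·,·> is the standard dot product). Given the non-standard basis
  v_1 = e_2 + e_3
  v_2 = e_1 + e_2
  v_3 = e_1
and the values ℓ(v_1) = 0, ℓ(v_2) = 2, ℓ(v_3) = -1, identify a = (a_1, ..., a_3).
a = (-1, 3, -3)

Write a = (a_1, ..., a_3) in the standard basis. For each basis vector v_i, ℓ(v_i) = <v_i, a> is a linear equation in the a_j's. Collect the n equations into a matrix system V a = ℓ, where row i of V is v_i (expressed in the standard basis). Since V is invertible (lower-triangular with 1s on the diagonal, up to permutation), solve by back-substitution:
  V =
[[0, 1, 1],
 [1, 1, 0],
 [1, 0, 0]]
  V a = (0, 2, -1)
Solving gives a = (-1, 3, -3).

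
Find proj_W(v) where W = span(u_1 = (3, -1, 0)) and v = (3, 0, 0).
proj_W(v) = (27/10, -9/10, 0)

Set up U = [u_1 | ... | u_1] ∈ R^(3×1). The projector onto W = col(U) is P = U (U^T U)^(-1) U^T.
Compute U^T U =
  [10],
and U^T v = (9).
Solve U^T U · c = U^T v for the coefficients: c = (9/10). The projection is proj_W(v) = U c.
Check: (v - proj_W(v)) · u_1 = 0  (should be 0).
Result: proj_W(v) = (27/10, -9/10, 0).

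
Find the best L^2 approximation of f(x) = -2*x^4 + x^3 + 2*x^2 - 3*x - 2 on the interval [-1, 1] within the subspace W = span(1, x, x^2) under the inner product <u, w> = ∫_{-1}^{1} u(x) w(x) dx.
g(x) = 2*x^2/7 - 12*x/5 - 64/35

The best approximation g ∈ W is the orthogonal projection of f onto W. Writing g = a_0 + a_1 x + a_2 x^2, the coefficients solve the normal equations G · a = b where
  G_{ij} = <φ_i, φ_j> and b_i = <f, φ_i>, with φ_0 = 1, φ_1 = x, φ_2 = x^2.
G =
  [2, 0, 2/3]
  [0, 2/3, 0]
  [2/3, 0, 2/5],
b = (-52/15, -8/5, -116/105).
Solving gives a_0 = -64/35, a_1 = -12/5, a_2 = 2/7, so
  g(x) = 2*x^2/7 - 12*x/5 - 64/35.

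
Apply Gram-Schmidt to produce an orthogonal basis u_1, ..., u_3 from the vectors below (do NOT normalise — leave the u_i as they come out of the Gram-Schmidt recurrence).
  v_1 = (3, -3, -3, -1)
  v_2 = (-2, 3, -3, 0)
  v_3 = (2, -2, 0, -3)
Orthogonal basis:
  u_1 = (3, -3, -3, -1)
  u_2 = (-19/14, 33/14, -51/14, -3/14)
  u_3 = (-3/58, 11/29, 12/29, -147/58)

Apply the Gram-Schmidt recurrence
  u_1 = v_1
  u_i = v_i − Σ_{j<i} ((v_i · u_j) / (u_j · u_j)) · u_j.

Step by step this gives:
  u_1 = (3, -3, -3, -1)
  u_2 = (-19/14, 33/14, -51/14, -3/14)
  u_3 = (-3/58, 11/29, 12/29, -147/58)

Orthogonality check:
  u_2 · u_1 = 0 (should be 0)
  u_3 · u_1 = 0 (should be 0)
  u_3 · u_2 = 0 (should be 0)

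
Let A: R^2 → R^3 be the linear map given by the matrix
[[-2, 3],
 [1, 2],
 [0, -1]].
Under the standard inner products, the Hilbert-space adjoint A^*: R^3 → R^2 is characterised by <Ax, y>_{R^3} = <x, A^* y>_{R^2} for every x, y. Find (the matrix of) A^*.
A^* = A^T =
[[-2, 1, 0],
 [3, 2, -1]]

For real matrices with standard dot products, the defining identity <Ax, y> = <x, A^* y> gives (Ax)^T y = x^T (A^*) y, i.e. x^T A^T y = x^T (A^*) y. Since this holds for all x, y, we must have A^* = A^T. Therefore
A^* =
[[-2, 1, 0],
 [3, 2, -1]].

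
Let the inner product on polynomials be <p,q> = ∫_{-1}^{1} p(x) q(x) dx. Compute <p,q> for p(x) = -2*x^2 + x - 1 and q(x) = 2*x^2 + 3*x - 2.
<p,q> = 86/15

Expand the product: p(x)·q(x) = -4*x^4 - 4*x^3 + 5*x^2 - 5*x + 2.
∫_{-1}^{1} of each monomial x^k gives [2/(k+1) if k even, 0 if k odd]. Integrating term-by-term (or equivalently evaluating the antiderivative F(x) = -4*x^5/5 - x^4 + 5*x^3/3 - 5*x^2/2 + 2*x at the endpoints):
  F(1) − F(−1) = -19/30 − (-191/30) = 86/15.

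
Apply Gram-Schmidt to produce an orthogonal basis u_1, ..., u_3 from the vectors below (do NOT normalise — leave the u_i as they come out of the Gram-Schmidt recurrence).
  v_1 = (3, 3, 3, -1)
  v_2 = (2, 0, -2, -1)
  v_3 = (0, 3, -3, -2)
Orthogonal basis:
  u_1 = (3, 3, 3, -1)
  u_2 = (53/28, -3/28, -59/28, -27/28)
  u_3 = (-474/251, 723/251, -339/251, -270/251)

Apply the Gram-Schmidt recurrence
  u_1 = v_1
  u_i = v_i − Σ_{j<i} ((v_i · u_j) / (u_j · u_j)) · u_j.

Step by step this gives:
  u_1 = (3, 3, 3, -1)
  u_2 = (53/28, -3/28, -59/28, -27/28)
  u_3 = (-474/251, 723/251, -339/251, -270/251)

Orthogonality check:
  u_2 · u_1 = 0 (should be 0)
  u_3 · u_1 = 0 (should be 0)
  u_3 · u_2 = 0 (should be 0)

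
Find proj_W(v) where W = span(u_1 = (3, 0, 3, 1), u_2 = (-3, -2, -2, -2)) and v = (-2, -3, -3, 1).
proj_W(v) = (-12/5, -6/5, -9/5, -7/5)

Set up U = [u_1 | ... | u_2] ∈ R^(4×2). The projector onto W = col(U) is P = U (U^T U)^(-1) U^T.
Compute U^T U =
  [19, -17]
  [-17, 21],
and U^T v = (-14, 16).
Solve U^T U · c = U^T v for the coefficients: c = (-1/5, 3/5). The projection is proj_W(v) = U c.
Check: (v - proj_W(v)) · u_1 = 0  (should be 0).
Check: (v - proj_W(v)) · u_2 = 0  (should be 0).
Result: proj_W(v) = (-12/5, -6/5, -9/5, -7/5).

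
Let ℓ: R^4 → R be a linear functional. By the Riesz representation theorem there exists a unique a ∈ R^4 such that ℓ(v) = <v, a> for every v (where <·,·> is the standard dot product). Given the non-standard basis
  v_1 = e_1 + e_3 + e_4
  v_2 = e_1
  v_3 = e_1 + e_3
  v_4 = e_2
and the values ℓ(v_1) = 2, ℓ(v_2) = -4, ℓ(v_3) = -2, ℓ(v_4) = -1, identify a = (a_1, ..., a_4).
a = (-4, -1, 2, 4)

Write a = (a_1, ..., a_4) in the standard basis. For each basis vector v_i, ℓ(v_i) = <v_i, a> is a linear equation in the a_j's. Collect the n equations into a matrix system V a = ℓ, where row i of V is v_i (expressed in the standard basis). Since V is invertible (lower-triangular with 1s on the diagonal, up to permutation), solve by back-substitution:
  V =
[[1, 0, 1, 1],
 [1, 0, 0, 0],
 [1, 0, 1, 0],
 [0, 1, 0, 0]]
  V a = (2, -4, -2, -1)
Solving gives a = (-4, -1, 2, 4).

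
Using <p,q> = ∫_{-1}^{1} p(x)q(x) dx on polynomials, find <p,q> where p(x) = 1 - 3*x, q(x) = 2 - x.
<p,q> = 6

Expand the product: p(x)·q(x) = 3*x^2 - 7*x + 2.
∫_{-1}^{1} of each monomial x^k gives [2/(k+1) if k even, 0 if k odd]. Integrating term-by-term (or equivalently evaluating the antiderivative F(x) = x^3 - 7*x^2/2 + 2*x at the endpoints):
  F(1) − F(−1) = -1/2 − (-13/2) = 6.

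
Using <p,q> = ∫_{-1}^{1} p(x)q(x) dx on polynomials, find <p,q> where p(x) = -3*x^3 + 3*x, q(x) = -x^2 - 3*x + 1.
<p,q> = -12/5

Expand the product: p(x)·q(x) = 3*x^5 + 9*x^4 - 6*x^3 - 9*x^2 + 3*x.
∫_{-1}^{1} of each monomial x^k gives [2/(k+1) if k even, 0 if k odd]. Integrating term-by-term (or equivalently evaluating the antiderivative F(x) = x^6/2 + 9*x^5/5 - 3*x^4/2 - 3*x^3 + 3*x^2/2 at the endpoints):
  F(1) − F(−1) = -7/10 − (17/10) = -12/5.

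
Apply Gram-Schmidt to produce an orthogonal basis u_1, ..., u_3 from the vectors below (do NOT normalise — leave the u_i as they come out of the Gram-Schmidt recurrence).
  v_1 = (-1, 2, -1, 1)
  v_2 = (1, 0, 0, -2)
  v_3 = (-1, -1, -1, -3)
Orthogonal basis:
  u_1 = (-1, 2, -1, 1)
  u_2 = (4/7, 6/7, -3/7, -11/7)
  u_3 = (-2, -1, -1, -1)

Apply the Gram-Schmidt recurrence
  u_1 = v_1
  u_i = v_i − Σ_{j<i} ((v_i · u_j) / (u_j · u_j)) · u_j.

Step by step this gives:
  u_1 = (-1, 2, -1, 1)
  u_2 = (4/7, 6/7, -3/7, -11/7)
  u_3 = (-2, -1, -1, -1)

Orthogonality check:
  u_2 · u_1 = 0 (should be 0)
  u_3 · u_1 = 0 (should be 0)
  u_3 · u_2 = 0 (should be 0)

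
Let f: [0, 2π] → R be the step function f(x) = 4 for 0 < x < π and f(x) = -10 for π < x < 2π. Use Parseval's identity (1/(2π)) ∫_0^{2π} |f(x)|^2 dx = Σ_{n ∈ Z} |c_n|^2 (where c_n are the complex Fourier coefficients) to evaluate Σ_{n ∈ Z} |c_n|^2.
Σ |c_n|^2 = 58

Parseval equates the L^2 energy of f (normalised by 1/(2π)) with the ℓ^2 sum of its Fourier coefficients: (1/(2π)) ∫_0^{2π} |f|^2 = Σ |c_n|^2.
Compute the left side: (1/(2π)) [∫_0^π 4^2 dx + ∫_π^{2π} (-10)^2 dx] = (1/(2π)) · (16π + 100π) = (16 + 100)/2 = 58.
So Σ_{n ∈ Z} |c_n|^2 = 58.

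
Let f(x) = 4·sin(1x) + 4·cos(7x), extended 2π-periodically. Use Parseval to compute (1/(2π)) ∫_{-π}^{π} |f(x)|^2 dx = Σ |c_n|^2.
Σ |c_n|^2 = 16

Expand |f|^2 and use orthogonality of {sin(nx), cos(mx)} on [-π, π]:
  ∫_{-π}^{π} sin(nx)^2 dx = π, ∫ cos(mx)^2 dx = π, and cross terms integrate to 0.
So ∫_{-π}^{π} f(x)^2 dx = 4^2 · π + 4^2 · π = (16 + 16)π.
Divide by 2π: (16 + 16)/2 = 16.
By Parseval, this equals Σ |c_n|^2.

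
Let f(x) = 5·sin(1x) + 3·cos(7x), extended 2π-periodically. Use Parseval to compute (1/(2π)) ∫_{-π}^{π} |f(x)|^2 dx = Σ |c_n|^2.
Σ |c_n|^2 = 17

Expand |f|^2 and use orthogonality of {sin(nx), cos(mx)} on [-π, π]:
  ∫_{-π}^{π} sin(nx)^2 dx = π, ∫ cos(mx)^2 dx = π, and cross terms integrate to 0.
So ∫_{-π}^{π} f(x)^2 dx = 5^2 · π + 3^2 · π = (25 + 9)π.
Divide by 2π: (25 + 9)/2 = 17.
By Parseval, this equals Σ |c_n|^2.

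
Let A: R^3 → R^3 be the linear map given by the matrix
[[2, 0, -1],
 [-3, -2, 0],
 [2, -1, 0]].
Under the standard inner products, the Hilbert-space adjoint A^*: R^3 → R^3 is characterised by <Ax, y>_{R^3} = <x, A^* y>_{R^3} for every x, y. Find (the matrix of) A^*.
A^* = A^T =
[[2, -3, 2],
 [0, -2, -1],
 [-1, 0, 0]]

For real matrices with standard dot products, the defining identity <Ax, y> = <x, A^* y> gives (Ax)^T y = x^T (A^*) y, i.e. x^T A^T y = x^T (A^*) y. Since this holds for all x, y, we must have A^* = A^T. Therefore
A^* =
[[2, -3, 2],
 [0, -2, -1],
 [-1, 0, 0]].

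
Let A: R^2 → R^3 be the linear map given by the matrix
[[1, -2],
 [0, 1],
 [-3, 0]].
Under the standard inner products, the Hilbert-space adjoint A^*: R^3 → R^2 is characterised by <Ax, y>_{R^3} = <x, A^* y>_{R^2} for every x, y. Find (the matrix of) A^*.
A^* = A^T =
[[1, 0, -3],
 [-2, 1, 0]]

For real matrices with standard dot products, the defining identity <Ax, y> = <x, A^* y> gives (Ax)^T y = x^T (A^*) y, i.e. x^T A^T y = x^T (A^*) y. Since this holds for all x, y, we must have A^* = A^T. Therefore
A^* =
[[1, 0, -3],
 [-2, 1, 0]].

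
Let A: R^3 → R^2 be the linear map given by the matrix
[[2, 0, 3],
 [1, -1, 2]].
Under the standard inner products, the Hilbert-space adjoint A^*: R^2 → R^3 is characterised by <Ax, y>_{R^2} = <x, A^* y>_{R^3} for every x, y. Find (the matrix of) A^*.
A^* = A^T =
[[2, 1],
 [0, -1],
 [3, 2]]

For real matrices with standard dot products, the defining identity <Ax, y> = <x, A^* y> gives (Ax)^T y = x^T (A^*) y, i.e. x^T A^T y = x^T (A^*) y. Since this holds for all x, y, we must have A^* = A^T. Therefore
A^* =
[[2, 1],
 [0, -1],
 [3, 2]].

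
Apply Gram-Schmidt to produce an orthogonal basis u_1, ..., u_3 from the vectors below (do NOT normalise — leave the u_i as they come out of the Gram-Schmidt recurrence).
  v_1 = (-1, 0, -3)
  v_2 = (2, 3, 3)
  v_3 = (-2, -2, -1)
Orthogonal basis:
  u_1 = (-1, 0, -3)
  u_2 = (9/10, 3, -3/10)
  u_3 = (-9/11, 3/11, 3/11)

Apply the Gram-Schmidt recurrence
  u_1 = v_1
  u_i = v_i − Σ_{j<i} ((v_i · u_j) / (u_j · u_j)) · u_j.

Step by step this gives:
  u_1 = (-1, 0, -3)
  u_2 = (9/10, 3, -3/10)
  u_3 = (-9/11, 3/11, 3/11)

Orthogonality check:
  u_2 · u_1 = 0 (should be 0)
  u_3 · u_1 = 0 (should be 0)
  u_3 · u_2 = 0 (should be 0)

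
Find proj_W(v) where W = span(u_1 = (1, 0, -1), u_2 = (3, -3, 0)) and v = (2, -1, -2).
proj_W(v) = (7/3, -2/3, -5/3)

Set up U = [u_1 | ... | u_2] ∈ R^(3×2). The projector onto W = col(U) is P = U (U^T U)^(-1) U^T.
Compute U^T U =
  [2, 3]
  [3, 18],
and U^T v = (4, 9).
Solve U^T U · c = U^T v for the coefficients: c = (5/3, 2/9). The projection is proj_W(v) = U c.
Check: (v - proj_W(v)) · u_1 = 0  (should be 0).
Check: (v - proj_W(v)) · u_2 = 0  (should be 0).
Result: proj_W(v) = (7/3, -2/3, -5/3).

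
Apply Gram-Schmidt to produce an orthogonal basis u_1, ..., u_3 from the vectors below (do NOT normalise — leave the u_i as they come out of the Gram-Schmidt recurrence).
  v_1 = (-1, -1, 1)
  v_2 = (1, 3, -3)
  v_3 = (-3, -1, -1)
Orthogonal basis:
  u_1 = (-1, -1, 1)
  u_2 = (-4/3, 2/3, -2/3)
  u_3 = (0, -1, -1)

Apply the Gram-Schmidt recurrence
  u_1 = v_1
  u_i = v_i − Σ_{j<i} ((v_i · u_j) / (u_j · u_j)) · u_j.

Step by step this gives:
  u_1 = (-1, -1, 1)
  u_2 = (-4/3, 2/3, -2/3)
  u_3 = (0, -1, -1)

Orthogonality check:
  u_2 · u_1 = 0 (should be 0)
  u_3 · u_1 = 0 (should be 0)
  u_3 · u_2 = 0 (should be 0)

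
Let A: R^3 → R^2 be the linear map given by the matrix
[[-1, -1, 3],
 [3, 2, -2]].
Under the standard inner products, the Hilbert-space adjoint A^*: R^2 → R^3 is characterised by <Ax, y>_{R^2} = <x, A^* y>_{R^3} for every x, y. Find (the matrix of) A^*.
A^* = A^T =
[[-1, 3],
 [-1, 2],
 [3, -2]]

For real matrices with standard dot products, the defining identity <Ax, y> = <x, A^* y> gives (Ax)^T y = x^T (A^*) y, i.e. x^T A^T y = x^T (A^*) y. Since this holds for all x, y, we must have A^* = A^T. Therefore
A^* =
[[-1, 3],
 [-1, 2],
 [3, -2]].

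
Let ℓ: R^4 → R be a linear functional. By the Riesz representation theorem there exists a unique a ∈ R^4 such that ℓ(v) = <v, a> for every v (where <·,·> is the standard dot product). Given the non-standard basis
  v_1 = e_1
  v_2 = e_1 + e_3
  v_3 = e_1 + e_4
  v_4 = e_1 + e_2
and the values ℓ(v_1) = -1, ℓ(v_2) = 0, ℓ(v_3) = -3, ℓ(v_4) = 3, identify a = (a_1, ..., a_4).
a = (-1, 4, 1, -2)

Write a = (a_1, ..., a_4) in the standard basis. For each basis vector v_i, ℓ(v_i) = <v_i, a> is a linear equation in the a_j's. Collect the n equations into a matrix system V a = ℓ, where row i of V is v_i (expressed in the standard basis). Since V is invertible (lower-triangular with 1s on the diagonal, up to permutation), solve by back-substitution:
  V =
[[1, 0, 0, 0],
 [1, 0, 1, 0],
 [1, 0, 0, 1],
 [1, 1, 0, 0]]
  V a = (-1, 0, -3, 3)
Solving gives a = (-1, 4, 1, -2).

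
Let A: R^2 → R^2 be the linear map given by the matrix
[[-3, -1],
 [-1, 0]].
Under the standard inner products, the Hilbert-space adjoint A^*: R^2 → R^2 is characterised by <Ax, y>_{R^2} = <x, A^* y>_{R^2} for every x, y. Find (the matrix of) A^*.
A^* = A^T =
[[-3, -1],
 [-1, 0]]

For real matrices with standard dot products, the defining identity <Ax, y> = <x, A^* y> gives (Ax)^T y = x^T (A^*) y, i.e. x^T A^T y = x^T (A^*) y. Since this holds for all x, y, we must have A^* = A^T. Therefore
A^* =
[[-3, -1],
 [-1, 0]].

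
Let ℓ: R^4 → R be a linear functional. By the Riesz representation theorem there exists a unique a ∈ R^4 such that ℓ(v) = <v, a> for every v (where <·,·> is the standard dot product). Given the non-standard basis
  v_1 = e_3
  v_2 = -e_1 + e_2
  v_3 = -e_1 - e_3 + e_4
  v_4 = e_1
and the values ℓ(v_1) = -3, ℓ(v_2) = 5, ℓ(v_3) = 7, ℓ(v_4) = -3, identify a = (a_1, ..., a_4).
a = (-3, 2, -3, 1)

Write a = (a_1, ..., a_4) in the standard basis. For each basis vector v_i, ℓ(v_i) = <v_i, a> is a linear equation in the a_j's. Collect the n equations into a matrix system V a = ℓ, where row i of V is v_i (expressed in the standard basis). Since V is invertible (lower-triangular with 1s on the diagonal, up to permutation), solve by back-substitution:
  V =
[[0, 0, 1, 0],
 [-1, 1, 0, 0],
 [-1, 0, -1, 1],
 [1, 0, 0, 0]]
  V a = (-3, 5, 7, -3)
Solving gives a = (-3, 2, -3, 1).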